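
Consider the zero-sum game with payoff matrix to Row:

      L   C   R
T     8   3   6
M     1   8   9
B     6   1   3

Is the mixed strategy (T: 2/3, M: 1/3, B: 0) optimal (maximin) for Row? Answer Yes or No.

Against L this mix gives (2/3)·8 + (1/3)·1 = 17/3.
Against C this mix gives (2/3)·3 + (1/3)·8 = 14/3.
Against R this mix gives (2/3)·6 + (1/3)·9 = 7.
Column will play C, holding Row to 14/3. Shifting weight toward the row that does better against C would raise this floor (the equalizing mix achieves 61/12 against both C and L), so the proposed strategy is not optimal.

No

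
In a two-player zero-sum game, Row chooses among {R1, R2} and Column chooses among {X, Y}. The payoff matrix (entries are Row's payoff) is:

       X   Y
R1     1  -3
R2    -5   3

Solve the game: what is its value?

-1

Row minima: R1 → -3, R2 → -5; maximin = -3.
Column maxima: X → 1, Y → 3; minimax = 1.
-3 ≠ 1, so there is no saddle point; optimal play is mixed.
Let Row play R1 with probability p. Expected payoff against X: 1p + (-5)(1−p) = 6p − 5; against Y: (-3)p + 3(1−p) = −6p + 3.
Setting these equal: 6p − 5 = −6p + 3 ⇒ 12p = 8 ⇒ p = 2/3, and the value is (6)·(2/3) − 5 = -1.
For Column: with q = P(X), equating R1's and R2's payoffs gives 4q − 3 = −8q + 3 ⇒ q = 1/2.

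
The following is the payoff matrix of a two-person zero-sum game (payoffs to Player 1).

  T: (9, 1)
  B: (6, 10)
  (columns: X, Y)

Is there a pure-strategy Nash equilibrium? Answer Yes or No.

Row minima: T → 1, B → 6; maximin = 6.
Column maxima: X → 9, Y → 10; minimax = 9.
6 ≠ 9, so no pure-strategy equilibrium exists.

No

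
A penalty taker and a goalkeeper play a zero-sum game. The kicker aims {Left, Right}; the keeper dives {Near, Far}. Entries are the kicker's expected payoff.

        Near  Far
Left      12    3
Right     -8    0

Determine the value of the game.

Row minima: Left → 3, Right → -8; maximin = 3.
Column maxima: Near → 12, Far → 3; minimax = 3.
Since maximin = minimax = 3, there is a saddle point and the value is 3.

3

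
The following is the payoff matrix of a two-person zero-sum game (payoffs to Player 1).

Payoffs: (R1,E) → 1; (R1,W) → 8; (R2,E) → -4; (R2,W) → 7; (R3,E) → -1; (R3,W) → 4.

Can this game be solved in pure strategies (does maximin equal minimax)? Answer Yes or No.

Yes

Row minima: R1 → 1, R2 → -4, R3 → -1; maximin = 1.
Column maxima: E → 1, W → 8; minimax = 1.
maximin = minimax = 1, so a saddle point exists.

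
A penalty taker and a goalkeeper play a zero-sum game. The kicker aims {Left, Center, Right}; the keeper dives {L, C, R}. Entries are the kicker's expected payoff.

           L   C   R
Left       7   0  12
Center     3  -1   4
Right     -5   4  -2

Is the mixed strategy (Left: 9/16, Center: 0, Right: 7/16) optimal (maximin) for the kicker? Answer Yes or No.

Against L this mix gives (9/16)·7 + (7/16)·(-5) = 7/4.
Against C this mix gives (9/16)·0 + (7/16)·4 = 7/4.
Against R this mix gives (9/16)·12 + (7/16)·(-2) = 47/8.
All of the keeper's active replies (L, C) yield 7/4, and no column does worse for the kicker. The mix makes the keeper indifferent and guarantees 7/4, so it is optimal.

Yes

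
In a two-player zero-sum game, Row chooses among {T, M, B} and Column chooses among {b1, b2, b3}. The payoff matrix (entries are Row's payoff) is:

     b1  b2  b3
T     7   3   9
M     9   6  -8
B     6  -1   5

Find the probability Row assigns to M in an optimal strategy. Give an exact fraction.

3/10

Row minima: T → 3, M → -8, B → -1; maximin = 3.
Column maxima: b1 → 9, b2 → 6, b3 → 9; minimax = 6.
3 ≠ 6, so there is no saddle point; optimal play is mixed.
B is strictly dominated by T, so Row never plays it.
b1 is strictly dominated by b2 (it gives Row strictly more in every row), so Column never plays it.
On the remaining 2×2 (T, M vs b2, b3):
Let Row play T with probability p. Expected payoff against b2: 3p + 6(1−p) = −3p + 6; against b3: 9p + (-8)(1−p) = 17p − 8.
Setting these equal: −3p + 6 = 17p − 8 ⇒ −20p = -14 ⇒ p = 7/10, and the value is (-3)·(7/10) + 6 = 39/10.
For Column: with q = P(b2), equating T's and M's payoffs gives −6q + 9 = 14q − 8 ⇒ q = 17/20.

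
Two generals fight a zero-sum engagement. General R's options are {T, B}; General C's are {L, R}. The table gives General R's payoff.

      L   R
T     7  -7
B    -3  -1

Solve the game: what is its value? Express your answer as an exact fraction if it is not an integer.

Row minima: T → -7, B → -3; maximin = -3.
Column maxima: L → 7, R → -1; minimax = -1.
-3 ≠ -1, so there is no saddle point; optimal play is mixed.
Let General R play T with probability p. Expected payoff against L: 7p + (-3)(1−p) = 10p − 3; against R: (-7)p + (-1)(1−p) = −6p − 1.
Setting these equal: 10p − 3 = −6p − 1 ⇒ 16p = 2 ⇒ p = 1/8, and the value is (10)·(1/8) − 3 = -7/4.
For General C: with q = P(L), equating T's and B's payoffs gives 14q − 7 = −2q − 1 ⇒ q = 3/8.

-7/4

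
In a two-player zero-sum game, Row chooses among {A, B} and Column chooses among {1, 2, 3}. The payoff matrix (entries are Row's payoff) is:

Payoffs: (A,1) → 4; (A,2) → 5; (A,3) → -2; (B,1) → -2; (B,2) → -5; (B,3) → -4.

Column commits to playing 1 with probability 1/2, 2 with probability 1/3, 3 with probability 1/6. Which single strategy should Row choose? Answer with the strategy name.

Expected payoff of A: (1/2)·4 + (1/3)·5 + (1/6)·(-2) = 10/3.
Expected payoff of B: (1/2)·(-2) + (1/3)·(-5) + (1/6)·(-4) = -10/3.
The largest is 10/3, so Row's best response is A.

A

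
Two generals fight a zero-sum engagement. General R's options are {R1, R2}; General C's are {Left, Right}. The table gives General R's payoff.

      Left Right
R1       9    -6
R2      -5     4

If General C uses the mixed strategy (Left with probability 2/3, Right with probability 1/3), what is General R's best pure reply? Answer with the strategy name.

Expected payoff of R1: (2/3)·9 + (1/3)·(-6) = 4.
Expected payoff of R2: (2/3)·(-5) + (1/3)·4 = -2.
The largest is 4, so General R's best response is R1.

R1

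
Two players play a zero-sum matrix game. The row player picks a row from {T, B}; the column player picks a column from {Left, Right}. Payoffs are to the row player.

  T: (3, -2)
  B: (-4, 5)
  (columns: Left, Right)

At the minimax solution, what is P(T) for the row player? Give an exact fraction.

9/14

Row minima: T → -2, B → -4; maximin = -2.
Column maxima: Left → 3, Right → 5; minimax = 3.
-2 ≠ 3, so there is no saddle point; optimal play is mixed.
Let the row player play T with probability p. Expected payoff against Left: 3p + (-4)(1−p) = 7p − 4; against Right: (-2)p + 5(1−p) = −7p + 5.
Setting these equal: 7p − 4 = −7p + 5 ⇒ 14p = 9 ⇒ p = 9/14, and the value is (7)·(9/14) − 4 = 1/2.
For the column player: with q = P(Left), equating T's and B's payoffs gives 5q − 2 = −9q + 5 ⇒ q = 1/2.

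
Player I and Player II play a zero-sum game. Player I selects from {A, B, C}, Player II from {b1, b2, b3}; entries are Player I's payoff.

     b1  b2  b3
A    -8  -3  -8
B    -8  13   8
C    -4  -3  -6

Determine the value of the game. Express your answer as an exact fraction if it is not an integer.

Row minima: A → -8, B → -8, C → -6; maximin = -6.
Column maxima: b1 → -4, b2 → 13, b3 → 8; minimax = -4.
-6 ≠ -4, so there is no saddle point; optimal play is mixed.
b2 is strictly dominated by b1 (it gives Player I strictly more in every row), so Player II never plays it.
With b2 eliminated, A is strictly dominated by C (C gives Player I strictly more in every remaining column), so Player I never plays it.
On the remaining 2×2 (B, C vs b1, b3):
Let Player I play B with probability p. Expected payoff against b1: (-8)p + (-4)(1−p) = −4p − 4; against b3: 8p + (-6)(1−p) = 14p − 6.
Setting these equal: −4p − 4 = 14p − 6 ⇒ −18p = -2 ⇒ p = 1/9, and the value is (-4)·(1/9) − 4 = -40/9.
For Player II: with q = P(b1), equating B's and C's payoffs gives −16q + 8 = 2q − 6 ⇒ q = 7/9.

-40/9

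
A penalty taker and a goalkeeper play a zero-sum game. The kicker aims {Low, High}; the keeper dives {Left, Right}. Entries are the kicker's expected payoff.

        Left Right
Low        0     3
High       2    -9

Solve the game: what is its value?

3/7

Row minima: Low → 0, High → -9; maximin = 0.
Column maxima: Left → 2, Right → 3; minimax = 2.
0 ≠ 2, so there is no saddle point; optimal play is mixed.
Let the kicker play Low with probability p. Expected payoff against Left: 0p + 2(1−p) = −2p + 2; against Right: 3p + (-9)(1−p) = 12p − 9.
Setting these equal: −2p + 2 = 12p − 9 ⇒ −14p = -11 ⇒ p = 11/14, and the value is (-2)·(11/14) + 2 = 3/7.
For the keeper: with q = P(Left), equating Low's and High's payoffs gives −3q + 3 = 11q − 9 ⇒ q = 6/7.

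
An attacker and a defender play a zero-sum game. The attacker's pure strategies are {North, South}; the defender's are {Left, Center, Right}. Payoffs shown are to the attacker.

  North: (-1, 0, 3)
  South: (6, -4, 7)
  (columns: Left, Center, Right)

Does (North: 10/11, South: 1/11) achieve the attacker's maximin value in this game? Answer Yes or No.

Yes

Against Left this mix gives (10/11)·(-1) + (1/11)·6 = -4/11.
Against Center this mix gives (10/11)·0 + (1/11)·(-4) = -4/11.
Against Right this mix gives (10/11)·3 + (1/11)·7 = 37/11.
All of the defender's active replies (Left, Center) yield -4/11, and no column does worse for the attacker. The mix makes the defender indifferent and guarantees -4/11, so it is optimal.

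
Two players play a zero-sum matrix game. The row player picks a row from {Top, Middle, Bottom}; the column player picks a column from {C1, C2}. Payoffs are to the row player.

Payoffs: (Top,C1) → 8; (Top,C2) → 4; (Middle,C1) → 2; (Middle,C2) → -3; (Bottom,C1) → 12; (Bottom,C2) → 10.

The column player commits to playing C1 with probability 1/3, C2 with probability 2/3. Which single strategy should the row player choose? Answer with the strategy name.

Bottom

Expected payoff of Top: (1/3)·8 + (2/3)·4 = 16/3.
Expected payoff of Middle: (1/3)·2 + (2/3)·(-3) = -4/3.
Expected payoff of Bottom: (1/3)·12 + (2/3)·10 = 32/3.
The largest is 32/3, so the row player's best response is Bottom.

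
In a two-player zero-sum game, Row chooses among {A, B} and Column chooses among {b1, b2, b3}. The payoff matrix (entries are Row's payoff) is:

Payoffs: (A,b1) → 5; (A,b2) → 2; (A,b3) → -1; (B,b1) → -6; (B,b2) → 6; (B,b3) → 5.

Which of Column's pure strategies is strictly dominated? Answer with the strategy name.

b2

b3 holds Row's payoff strictly below b2 in every row: -1 < 2, 5 < 6.
So b2 is strictly dominated for Column.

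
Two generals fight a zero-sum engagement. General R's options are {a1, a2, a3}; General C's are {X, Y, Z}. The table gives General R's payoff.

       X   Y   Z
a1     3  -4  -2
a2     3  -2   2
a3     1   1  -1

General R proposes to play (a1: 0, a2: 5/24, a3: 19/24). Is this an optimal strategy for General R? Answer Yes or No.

Against X this mix gives (5/24)·3 + (19/24)·1 = 17/12.
Against Y this mix gives (5/24)·(-2) + (19/24)·1 = 3/8.
Against Z this mix gives (5/24)·2 + (19/24)·(-1) = -3/8.
General C will play Z, holding General R to -3/8. Shifting weight toward the row that does better against Z would raise this floor (the equalizing mix achieves 0 against both Z and Y), so the proposed strategy is not optimal.

No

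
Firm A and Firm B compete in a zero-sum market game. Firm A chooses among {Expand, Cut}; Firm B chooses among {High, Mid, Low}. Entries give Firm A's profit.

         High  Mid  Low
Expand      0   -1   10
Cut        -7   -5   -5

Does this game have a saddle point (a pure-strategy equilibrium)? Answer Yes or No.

Row minima: Expand → -1, Cut → -7; maximin = -1.
Column maxima: High → 0, Mid → -1, Low → 10; minimax = -1.
maximin = minimax = -1, so a saddle point exists.

Yes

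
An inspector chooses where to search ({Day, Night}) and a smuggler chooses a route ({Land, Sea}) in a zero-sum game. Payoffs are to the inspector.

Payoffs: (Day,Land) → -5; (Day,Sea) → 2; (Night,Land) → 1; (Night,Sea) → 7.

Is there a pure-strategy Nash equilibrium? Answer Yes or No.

Yes

Row minima: Day → -5, Night → 1; maximin = 1.
Column maxima: Land → 1, Sea → 7; minimax = 1.
maximin = minimax = 1, so a saddle point exists.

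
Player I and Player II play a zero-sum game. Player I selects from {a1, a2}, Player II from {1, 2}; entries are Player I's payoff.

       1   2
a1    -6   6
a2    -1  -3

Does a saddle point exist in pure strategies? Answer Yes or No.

No

Row minima: a1 → -6, a2 → -3; maximin = -3.
Column maxima: 1 → -1, 2 → 6; minimax = -1.
-3 ≠ -1, so no pure-strategy equilibrium exists.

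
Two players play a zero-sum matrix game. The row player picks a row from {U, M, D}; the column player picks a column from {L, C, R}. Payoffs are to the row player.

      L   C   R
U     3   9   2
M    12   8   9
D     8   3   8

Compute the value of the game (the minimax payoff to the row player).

Row minima: U → 2, M → 8, D → 3; maximin = 8.
Column maxima: L → 12, C → 9, R → 9; minimax = 9.
8 ≠ 9, so there is no saddle point; optimal play is mixed.
D is strictly dominated by M, so the row player never plays it.
With D eliminated, L is strictly dominated by R (it gives the row player strictly more in every remaining row), so the column player never plays it.
On the remaining 2×2 (U, M vs C, R):
Let the row player play U with probability p. Expected payoff against C: 9p + 8(1−p) = p + 8; against R: 2p + 9(1−p) = −7p + 9.
Setting these equal: p + 8 = −7p + 9 ⇒ 8p = 1 ⇒ p = 1/8, and the value is (1)·(1/8) + 8 = 65/8.
For the column player: with q = P(C), equating U's and M's payoffs gives 7q + 2 = −q + 9 ⇒ q = 7/8.

65/8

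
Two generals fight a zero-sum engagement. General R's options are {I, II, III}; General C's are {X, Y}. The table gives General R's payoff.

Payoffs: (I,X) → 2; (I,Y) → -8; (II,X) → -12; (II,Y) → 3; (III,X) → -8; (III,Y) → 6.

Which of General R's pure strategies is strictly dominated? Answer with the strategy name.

III gives a strictly higher payoff than II against every column: -8 > -12, 6 > 3.
So II is strictly dominated and General R never plays it.

II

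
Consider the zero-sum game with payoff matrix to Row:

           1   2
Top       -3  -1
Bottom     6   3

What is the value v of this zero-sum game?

Row minima: Top → -3, Bottom → 3; maximin = 3.
Column maxima: 1 → 6, 2 → 3; minimax = 3.
Since maximin = minimax = 3, there is a saddle point and the value is 3.

3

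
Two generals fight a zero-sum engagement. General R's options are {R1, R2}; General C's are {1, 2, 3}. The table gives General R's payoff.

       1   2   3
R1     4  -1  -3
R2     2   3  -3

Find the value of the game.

-3

Row minima: R1 → -3, R2 → -3; maximin = -3.
Column maxima: 1 → 4, 2 → 3, 3 → -3; minimax = -3.
Since maximin = minimax = -3, there is a saddle point and the value is -3.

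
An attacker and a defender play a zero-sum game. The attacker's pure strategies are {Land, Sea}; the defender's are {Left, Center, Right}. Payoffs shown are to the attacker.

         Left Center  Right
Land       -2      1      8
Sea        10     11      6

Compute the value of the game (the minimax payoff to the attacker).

46/7

Row minima: Land → -2, Sea → 6; maximin = 6.
Column maxima: Left → 10, Center → 11, Right → 8; minimax = 8.
6 ≠ 8, so there is no saddle point; optimal play is mixed.
Center is strictly dominated by Left (it gives the attacker strictly more in every row), so the defender never plays it.
On the remaining 2×2 (Land, Sea vs Left, Right):
Let the attacker play Land with probability p. Expected payoff against Left: (-2)p + 10(1−p) = −12p + 10; against Right: 8p + 6(1−p) = 2p + 6.
Setting these equal: −12p + 10 = 2p + 6 ⇒ −14p = -4 ⇒ p = 2/7, and the value is (-12)·(2/7) + 10 = 46/7.
For the defender: with q = P(Left), equating Land's and Sea's payoffs gives −10q + 8 = 4q + 6 ⇒ q = 1/7.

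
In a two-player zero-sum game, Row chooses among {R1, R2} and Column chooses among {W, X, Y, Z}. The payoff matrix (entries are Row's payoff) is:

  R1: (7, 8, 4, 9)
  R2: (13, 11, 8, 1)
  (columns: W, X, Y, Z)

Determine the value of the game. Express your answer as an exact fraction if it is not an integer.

17/3

Row minima: R1 → 4, R2 → 1; maximin = 4.
Column maxima: W → 13, X → 11, Y → 8, Z → 9; minimax = 8.
4 ≠ 8, so there is no saddle point; optimal play is mixed.
W is strictly dominated by Y (it gives Row strictly more in every row), so Column never plays it.
X is strictly dominated by Y (it gives Row strictly more in every row), so Column never plays it.
On the remaining 2×2 (R1, R2 vs Y, Z):
Let Row play R1 with probability p. Expected payoff against Y: 4p + 8(1−p) = −4p + 8; against Z: 9p + 1(1−p) = 8p + 1.
Setting these equal: −4p + 8 = 8p + 1 ⇒ −12p = -7 ⇒ p = 7/12, and the value is (-4)·(7/12) + 8 = 17/3.
For Column: with q = P(Y), equating R1's and R2's payoffs gives −5q + 9 = 7q + 1 ⇒ q = 2/3.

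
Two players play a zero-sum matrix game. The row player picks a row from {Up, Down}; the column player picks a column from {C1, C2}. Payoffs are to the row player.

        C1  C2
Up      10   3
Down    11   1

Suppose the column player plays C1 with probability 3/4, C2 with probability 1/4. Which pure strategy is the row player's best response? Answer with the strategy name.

Expected payoff of Up: (3/4)·10 + (1/4)·3 = 33/4.
Expected payoff of Down: (3/4)·11 + (1/4)·1 = 17/2.
The largest is 17/2, so the row player's best response is Down.

Down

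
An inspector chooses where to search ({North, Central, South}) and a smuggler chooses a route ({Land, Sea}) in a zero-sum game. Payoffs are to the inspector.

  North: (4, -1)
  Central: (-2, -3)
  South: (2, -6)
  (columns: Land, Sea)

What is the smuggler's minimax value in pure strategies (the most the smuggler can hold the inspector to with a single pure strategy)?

-1

Column maxima: Land → 4, Sea → -1.
The smallest of these is -1.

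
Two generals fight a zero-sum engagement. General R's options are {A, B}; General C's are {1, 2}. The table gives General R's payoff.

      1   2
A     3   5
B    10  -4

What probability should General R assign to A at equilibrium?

Row minima: A → 3, B → -4; maximin = 3.
Column maxima: 1 → 10, 2 → 5; minimax = 5.
3 ≠ 5, so there is no saddle point; optimal play is mixed.
Let General R play A with probability p. Expected payoff against 1: 3p + 10(1−p) = −7p + 10; against 2: 5p + (-4)(1−p) = 9p − 4.
Setting these equal: −7p + 10 = 9p − 4 ⇒ −16p = -14 ⇒ p = 7/8, and the value is (-7)·(7/8) + 10 = 31/8.
For General C: with q = P(1), equating A's and B's payoffs gives −2q + 5 = 14q − 4 ⇒ q = 9/16.

7/8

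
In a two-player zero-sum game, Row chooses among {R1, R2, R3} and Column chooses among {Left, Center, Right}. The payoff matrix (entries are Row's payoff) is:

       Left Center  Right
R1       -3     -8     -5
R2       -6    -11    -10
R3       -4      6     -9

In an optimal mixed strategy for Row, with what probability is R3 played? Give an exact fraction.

Row minima: R1 → -8, R2 → -11, R3 → -9; maximin = -8.
Column maxima: Left → -3, Center → 6, Right → -5; minimax = -5.
-8 ≠ -5, so there is no saddle point; optimal play is mixed.
R2 is strictly dominated by R1, so Row never plays it.
Left is strictly dominated by Right (it gives Row strictly more in every row), so Column never plays it.
On the remaining 2×2 (R1, R3 vs Center, Right):
Let Row play R1 with probability p. Expected payoff against Center: (-8)p + 6(1−p) = −14p + 6; against Right: (-5)p + (-9)(1−p) = 4p − 9.
Setting these equal: −14p + 6 = 4p − 9 ⇒ −18p = -15 ⇒ p = 5/6, and the value is (-14)·(5/6) + 6 = -17/3.
For Column: with q = P(Center), equating R1's and R3's payoffs gives −3q − 5 = 15q − 9 ⇒ q = 2/9.

1/6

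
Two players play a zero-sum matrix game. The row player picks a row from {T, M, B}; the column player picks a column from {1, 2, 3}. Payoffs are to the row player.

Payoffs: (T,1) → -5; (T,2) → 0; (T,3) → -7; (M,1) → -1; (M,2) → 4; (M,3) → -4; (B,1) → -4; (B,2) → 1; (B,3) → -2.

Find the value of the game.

-14/5

Row minima: T → -7, M → -4, B → -4; maximin = -4.
Column maxima: 1 → -1, 2 → 4, 3 → -2; minimax = -2.
-4 ≠ -2, so there is no saddle point; optimal play is mixed.
T is strictly dominated by M, so the row player never plays it.
2 is strictly dominated by 1 (it gives the row player strictly more in every row), so the column player never plays it.
On the remaining 2×2 (M, B vs 1, 3):
Let the row player play M with probability p. Expected payoff against 1: (-1)p + (-4)(1−p) = 3p − 4; against 3: (-4)p + (-2)(1−p) = −2p − 2.
Setting these equal: 3p − 4 = −2p − 2 ⇒ 5p = 2 ⇒ p = 2/5, and the value is (3)·(2/5) − 4 = -14/5.
For the column player: with q = P(1), equating M's and B's payoffs gives 3q − 4 = −2q − 2 ⇒ q = 2/5.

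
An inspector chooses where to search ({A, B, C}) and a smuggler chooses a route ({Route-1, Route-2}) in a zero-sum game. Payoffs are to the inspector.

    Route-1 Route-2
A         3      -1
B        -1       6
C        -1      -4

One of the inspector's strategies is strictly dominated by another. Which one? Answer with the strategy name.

C

A gives a strictly higher payoff than C against every column: 3 > -1, -1 > -4.
So C is strictly dominated and the inspector never plays it.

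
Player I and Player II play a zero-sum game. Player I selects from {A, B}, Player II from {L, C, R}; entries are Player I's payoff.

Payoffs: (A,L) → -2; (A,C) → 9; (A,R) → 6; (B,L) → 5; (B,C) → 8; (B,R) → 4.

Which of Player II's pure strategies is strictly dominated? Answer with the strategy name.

C

L holds Player I's payoff strictly below C in every row: -2 < 9, 5 < 8.
So C is strictly dominated for Player II.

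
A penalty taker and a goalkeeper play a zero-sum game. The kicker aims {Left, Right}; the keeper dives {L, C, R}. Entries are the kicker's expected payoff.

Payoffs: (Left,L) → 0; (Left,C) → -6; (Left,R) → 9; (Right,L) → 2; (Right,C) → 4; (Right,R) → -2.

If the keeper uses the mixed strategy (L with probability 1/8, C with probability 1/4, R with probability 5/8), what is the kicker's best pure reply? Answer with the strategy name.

Expected payoff of Left: (1/8)·0 + (1/4)·(-6) + (5/8)·9 = 33/8.
Expected payoff of Right: (1/8)·2 + (1/4)·4 + (5/8)·(-2) = 0.
The largest is 33/8, so the kicker's best response is Left.

Left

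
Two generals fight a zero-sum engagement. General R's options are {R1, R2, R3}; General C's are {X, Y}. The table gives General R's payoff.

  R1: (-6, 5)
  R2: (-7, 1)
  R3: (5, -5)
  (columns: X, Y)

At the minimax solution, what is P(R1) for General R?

Row minima: R1 → -6, R2 → -7, R3 → -5; maximin = -5.
Column maxima: X → 5, Y → 5; minimax = 5.
-5 ≠ 5, so there is no saddle point; optimal play is mixed.
R2 is strictly dominated by R1, so General R never plays it.
On the remaining 2×2 (R1, R3 vs X, Y):
Let General R play R1 with probability p. Expected payoff against X: (-6)p + 5(1−p) = −11p + 5; against Y: 5p + (-5)(1−p) = 10p − 5.
Setting these equal: −11p + 5 = 10p − 5 ⇒ −21p = -10 ⇒ p = 10/21, and the value is (-11)·(10/21) + 5 = -5/21.
For General C: with q = P(X), equating R1's and R3's payoffs gives −11q + 5 = 10q − 5 ⇒ q = 10/21.

10/21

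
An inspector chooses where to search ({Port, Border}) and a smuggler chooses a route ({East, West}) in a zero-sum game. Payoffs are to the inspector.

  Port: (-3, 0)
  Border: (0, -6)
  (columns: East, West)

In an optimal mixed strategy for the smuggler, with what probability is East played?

2/3

Row minima: Port → -3, Border → -6; maximin = -3.
Column maxima: East → 0, West → 0; minimax = 0.
-3 ≠ 0, so there is no saddle point; optimal play is mixed.
Let the inspector play Port with probability p. Expected payoff against East: (-3)p + 0(1−p) = −3p; against West: 0p + (-6)(1−p) = 6p − 6.
Setting these equal: −3p = 6p − 6 ⇒ −9p = -6 ⇒ p = 2/3, and the value is (-3)·(2/3) = -2.
For the smuggler: with q = P(East), equating Port's and Border's payoffs gives −3q = 6q − 6 ⇒ q = 2/3.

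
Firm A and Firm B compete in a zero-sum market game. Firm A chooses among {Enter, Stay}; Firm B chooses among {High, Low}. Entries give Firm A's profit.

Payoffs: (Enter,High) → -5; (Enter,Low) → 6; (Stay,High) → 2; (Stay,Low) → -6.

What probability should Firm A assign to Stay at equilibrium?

11/19

Row minima: Enter → -5, Stay → -6; maximin = -5.
Column maxima: High → 2, Low → 6; minimax = 2.
-5 ≠ 2, so there is no saddle point; optimal play is mixed.
Let Firm A play Enter with probability p. Expected payoff against High: (-5)p + 2(1−p) = −7p + 2; against Low: 6p + (-6)(1−p) = 12p − 6.
Setting these equal: −7p + 2 = 12p − 6 ⇒ −19p = -8 ⇒ p = 8/19, and the value is (-7)·(8/19) + 2 = -18/19.
For Firm B: with q = P(High), equating Enter's and Stay's payoffs gives −11q + 6 = 8q − 6 ⇒ q = 12/19.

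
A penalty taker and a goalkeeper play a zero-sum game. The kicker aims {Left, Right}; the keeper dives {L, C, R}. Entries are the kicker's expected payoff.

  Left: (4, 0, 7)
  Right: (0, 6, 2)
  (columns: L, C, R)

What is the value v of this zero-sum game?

12/5

Row minima: Left → 0, Right → 0; maximin = 0.
Column maxima: L → 4, C → 6, R → 7; minimax = 4.
0 ≠ 4, so there is no saddle point; optimal play is mixed.
R is strictly dominated by L (it gives the kicker strictly more in every row), so the keeper never plays it.
On the remaining 2×2 (Left, Right vs L, C):
Let the kicker play Left with probability p. Expected payoff against L: 4p + 0(1−p) = 4p; against C: 0p + 6(1−p) = −6p + 6.
Setting these equal: 4p = −6p + 6 ⇒ 10p = 6 ⇒ p = 3/5, and the value is (4)·(3/5) = 12/5.
For the keeper: with q = P(L), equating Left's and Right's payoffs gives 4q = −6q + 6 ⇒ q = 3/5.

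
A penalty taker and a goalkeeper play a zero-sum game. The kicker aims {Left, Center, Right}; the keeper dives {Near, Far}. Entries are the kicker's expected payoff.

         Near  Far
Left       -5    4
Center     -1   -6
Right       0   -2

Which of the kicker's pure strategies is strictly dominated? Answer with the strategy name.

Center

Right gives a strictly higher payoff than Center against every column: 0 > -1, -2 > -6.
So Center is strictly dominated and the kicker never plays it.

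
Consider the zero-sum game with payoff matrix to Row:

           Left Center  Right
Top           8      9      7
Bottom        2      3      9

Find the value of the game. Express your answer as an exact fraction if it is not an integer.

Row minima: Top → 7, Bottom → 2; maximin = 7.
Column maxima: Left → 8, Center → 9, Right → 9; minimax = 8.
7 ≠ 8, so there is no saddle point; optimal play is mixed.
Center is strictly dominated by Left (it gives Row strictly more in every row), so Column never plays it.
On the remaining 2×2 (Top, Bottom vs Left, Right):
Let Row play Top with probability p. Expected payoff against Left: 8p + 2(1−p) = 6p + 2; against Right: 7p + 9(1−p) = −2p + 9.
Setting these equal: 6p + 2 = −2p + 9 ⇒ 8p = 7 ⇒ p = 7/8, and the value is (6)·(7/8) + 2 = 29/4.
For Column: with q = P(Left), equating Top's and Bottom's payoffs gives q + 7 = −7q + 9 ⇒ q = 1/4.

29/4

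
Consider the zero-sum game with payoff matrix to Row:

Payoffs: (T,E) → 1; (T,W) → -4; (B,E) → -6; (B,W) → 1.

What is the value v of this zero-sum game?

-23/12

Row minima: T → -4, B → -6; maximin = -4.
Column maxima: E → 1, W → 1; minimax = 1.
-4 ≠ 1, so there is no saddle point; optimal play is mixed.
Let Row play T with probability p. Expected payoff against E: 1p + (-6)(1−p) = 7p − 6; against W: (-4)p + 1(1−p) = −5p + 1.
Setting these equal: 7p − 6 = −5p + 1 ⇒ 12p = 7 ⇒ p = 7/12, and the value is (7)·(7/12) − 6 = -23/12.
For Column: with q = P(E), equating T's and B's payoffs gives 5q − 4 = −7q + 1 ⇒ q = 5/12.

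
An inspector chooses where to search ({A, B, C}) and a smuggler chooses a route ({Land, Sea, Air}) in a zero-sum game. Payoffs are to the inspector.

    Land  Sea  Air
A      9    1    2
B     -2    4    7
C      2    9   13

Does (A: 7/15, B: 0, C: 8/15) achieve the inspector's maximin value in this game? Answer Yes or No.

Against Land this mix gives (7/15)·9 + (8/15)·2 = 79/15.
Against Sea this mix gives (7/15)·1 + (8/15)·9 = 79/15.
Against Air this mix gives (7/15)·2 + (8/15)·13 = 118/15.
All of the smuggler's active replies (Land, Sea) yield 79/15, and no column does worse for the inspector. The mix makes the smuggler indifferent and guarantees 79/15, so it is optimal.

Yes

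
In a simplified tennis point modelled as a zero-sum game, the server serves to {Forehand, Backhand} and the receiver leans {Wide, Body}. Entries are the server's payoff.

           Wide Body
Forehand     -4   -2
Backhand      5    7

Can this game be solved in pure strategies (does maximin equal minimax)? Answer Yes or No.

Row minima: Forehand → -4, Backhand → 5; maximin = 5.
Column maxima: Wide → 5, Body → 7; minimax = 5.
maximin = minimax = 5, so a saddle point exists.

Yes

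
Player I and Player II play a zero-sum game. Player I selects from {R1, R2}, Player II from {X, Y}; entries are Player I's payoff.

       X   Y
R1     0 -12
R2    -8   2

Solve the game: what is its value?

-48/11

Row minima: R1 → -12, R2 → -8; maximin = -8.
Column maxima: X → 0, Y → 2; minimax = 0.
-8 ≠ 0, so there is no saddle point; optimal play is mixed.
Let Player I play R1 with probability p. Expected payoff against X: 0p + (-8)(1−p) = 8p − 8; against Y: (-12)p + 2(1−p) = −14p + 2.
Setting these equal: 8p − 8 = −14p + 2 ⇒ 22p = 10 ⇒ p = 5/11, and the value is (8)·(5/11) − 8 = -48/11.
For Player II: with q = P(X), equating R1's and R2's payoffs gives 12q − 12 = −10q + 2 ⇒ q = 7/11.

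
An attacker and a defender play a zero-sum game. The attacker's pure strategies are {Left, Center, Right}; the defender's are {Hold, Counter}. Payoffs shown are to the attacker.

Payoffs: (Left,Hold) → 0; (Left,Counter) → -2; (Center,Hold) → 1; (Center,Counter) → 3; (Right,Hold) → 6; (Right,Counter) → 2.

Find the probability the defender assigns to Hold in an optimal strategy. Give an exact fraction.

1/6

Row minima: Left → -2, Center → 1, Right → 2; maximin = 2.
Column maxima: Hold → 6, Counter → 3; minimax = 3.
2 ≠ 3, so there is no saddle point; optimal play is mixed.
Left is strictly dominated by Center, so the attacker never plays it.
On the remaining 2×2 (Center, Right vs Hold, Counter):
Let the attacker play Center with probability p. Expected payoff against Hold: 1p + 6(1−p) = −5p + 6; against Counter: 3p + 2(1−p) = p + 2.
Setting these equal: −5p + 6 = p + 2 ⇒ −6p = -4 ⇒ p = 2/3, and the value is (-5)·(2/3) + 6 = 8/3.
For the defender: with q = P(Hold), equating Center's and Right's payoffs gives −2q + 3 = 4q + 2 ⇒ q = 1/6.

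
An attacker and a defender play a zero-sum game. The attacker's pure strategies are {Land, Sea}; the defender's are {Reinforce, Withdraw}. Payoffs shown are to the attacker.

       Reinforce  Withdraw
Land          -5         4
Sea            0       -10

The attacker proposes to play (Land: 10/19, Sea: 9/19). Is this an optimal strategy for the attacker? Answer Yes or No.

Against Reinforce this mix gives (10/19)·(-5) + (9/19)·0 = -50/19.
Against Withdraw this mix gives (10/19)·4 + (9/19)·(-10) = -50/19.
All of the defender's active replies (Reinforce, Withdraw) yield -50/19, and no column does worse for the attacker. The mix makes the defender indifferent and guarantees -50/19, so it is optimal.

Yes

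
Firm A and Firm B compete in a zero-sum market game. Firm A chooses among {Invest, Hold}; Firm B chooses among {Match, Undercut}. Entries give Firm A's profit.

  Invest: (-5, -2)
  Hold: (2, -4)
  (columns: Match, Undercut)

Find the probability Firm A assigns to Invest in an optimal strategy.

Row minima: Invest → -5, Hold → -4; maximin = -4.
Column maxima: Match → 2, Undercut → -2; minimax = -2.
-4 ≠ -2, so there is no saddle point; optimal play is mixed.
Let Firm A play Invest with probability p. Expected payoff against Match: (-5)p + 2(1−p) = −7p + 2; against Undercut: (-2)p + (-4)(1−p) = 2p − 4.
Setting these equal: −7p + 2 = 2p − 4 ⇒ −9p = -6 ⇒ p = 2/3, and the value is (-7)·(2/3) + 2 = -8/3.
For Firm B: with q = P(Match), equating Invest's and Hold's payoffs gives −3q − 2 = 6q − 4 ⇒ q = 2/9.

2/3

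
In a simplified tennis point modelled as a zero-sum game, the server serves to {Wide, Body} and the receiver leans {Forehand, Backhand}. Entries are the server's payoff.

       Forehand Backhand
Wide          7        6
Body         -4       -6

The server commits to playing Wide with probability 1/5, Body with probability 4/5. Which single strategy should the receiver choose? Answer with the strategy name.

If the receiver plays Forehand, the server's expected payoff is (1/5)·7 + (4/5)·(-4) = -9/5.
If the receiver plays Backhand, the server's expected payoff is (1/5)·6 + (4/5)·(-6) = -18/5.
The receiver minimizes the server's payoff; the smallest is -18/5, so the best response is Backhand.

Backhand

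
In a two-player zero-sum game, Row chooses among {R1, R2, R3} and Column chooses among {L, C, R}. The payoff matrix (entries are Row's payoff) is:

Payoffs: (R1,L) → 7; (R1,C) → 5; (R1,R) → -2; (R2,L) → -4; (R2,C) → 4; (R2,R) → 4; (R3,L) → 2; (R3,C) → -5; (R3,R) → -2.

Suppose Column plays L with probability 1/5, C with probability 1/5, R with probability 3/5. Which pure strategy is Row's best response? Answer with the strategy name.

R2

Expected payoff of R1: (1/5)·7 + (1/5)·5 + (3/5)·(-2) = 6/5.
Expected payoff of R2: (1/5)·(-4) + (1/5)·4 + (3/5)·4 = 12/5.
Expected payoff of R3: (1/5)·2 + (1/5)·(-5) + (3/5)·(-2) = -9/5.
The largest is 12/5, so Row's best response is R2.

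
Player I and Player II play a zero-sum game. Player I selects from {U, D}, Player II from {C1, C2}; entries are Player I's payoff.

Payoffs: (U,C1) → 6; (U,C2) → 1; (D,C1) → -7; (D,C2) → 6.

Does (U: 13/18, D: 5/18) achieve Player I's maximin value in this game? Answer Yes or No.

Against C1 this mix gives (13/18)·6 + (5/18)·(-7) = 43/18.
Against C2 this mix gives (13/18)·1 + (5/18)·6 = 43/18.
All of Player II's active replies (C1, C2) yield 43/18, and no column does worse for Player I. The mix makes Player II indifferent and guarantees 43/18, so it is optimal.

Yes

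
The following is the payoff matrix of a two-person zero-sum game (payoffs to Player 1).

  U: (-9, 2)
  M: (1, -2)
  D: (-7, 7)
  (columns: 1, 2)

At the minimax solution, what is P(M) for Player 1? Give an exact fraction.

Row minima: U → -9, M → -2, D → -7; maximin = -2.
Column maxima: 1 → 1, 2 → 7; minimax = 1.
-2 ≠ 1, so there is no saddle point; optimal play is mixed.
U is strictly dominated by D, so Player 1 never plays it.
On the remaining 2×2 (M, D vs 1, 2):
Let Player 1 play M with probability p. Expected payoff against 1: 1p + (-7)(1−p) = 8p − 7; against 2: (-2)p + 7(1−p) = −9p + 7.
Setting these equal: 8p − 7 = −9p + 7 ⇒ 17p = 14 ⇒ p = 14/17, and the value is (8)·(14/17) − 7 = -7/17.
For Player 2: with q = P(1), equating M's and D's payoffs gives 3q − 2 = −14q + 7 ⇒ q = 9/17.

14/17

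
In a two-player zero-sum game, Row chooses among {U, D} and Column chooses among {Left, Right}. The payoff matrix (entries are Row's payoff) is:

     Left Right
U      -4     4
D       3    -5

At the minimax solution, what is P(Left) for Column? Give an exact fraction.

Row minima: U → -4, D → -5; maximin = -4.
Column maxima: Left → 3, Right → 4; minimax = 3.
-4 ≠ 3, so there is no saddle point; optimal play is mixed.
Let Row play U with probability p. Expected payoff against Left: (-4)p + 3(1−p) = −7p + 3; against Right: 4p + (-5)(1−p) = 9p − 5.
Setting these equal: −7p + 3 = 9p − 5 ⇒ −16p = -8 ⇒ p = 1/2, and the value is (-7)·(1/2) + 3 = -1/2.
For Column: with q = P(Left), equating U's and D's payoffs gives −8q + 4 = 8q − 5 ⇒ q = 9/16.

9/16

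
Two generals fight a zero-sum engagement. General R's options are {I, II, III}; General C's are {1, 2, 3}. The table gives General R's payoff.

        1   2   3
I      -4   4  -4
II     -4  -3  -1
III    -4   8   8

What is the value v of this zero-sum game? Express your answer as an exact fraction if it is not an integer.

Row minima: I → -4, II → -4, III → -4; maximin = -4.
Column maxima: 1 → -4, 2 → 8, 3 → 8; minimax = -4.
Since maximin = minimax = -4, there is a saddle point and the value is -4.

-4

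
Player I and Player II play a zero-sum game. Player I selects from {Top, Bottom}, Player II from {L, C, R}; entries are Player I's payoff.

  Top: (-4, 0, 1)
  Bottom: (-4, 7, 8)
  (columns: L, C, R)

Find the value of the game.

Row minima: Top → -4, Bottom → -4; maximin = -4.
Column maxima: L → -4, C → 7, R → 8; minimax = -4.
Since maximin = minimax = -4, there is a saddle point and the value is -4.

-4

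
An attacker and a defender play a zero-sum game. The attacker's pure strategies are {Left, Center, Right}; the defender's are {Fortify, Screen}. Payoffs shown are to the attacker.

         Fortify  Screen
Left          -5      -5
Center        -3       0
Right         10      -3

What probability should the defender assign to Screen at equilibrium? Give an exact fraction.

Row minima: Left → -5, Center → -3, Right → -3; maximin = -3.
Column maxima: Fortify → 10, Screen → 0; minimax = 0.
-3 ≠ 0, so there is no saddle point; optimal play is mixed.
Left is strictly dominated by Center, so the attacker never plays it.
On the remaining 2×2 (Center, Right vs Fortify, Screen):
Let the attacker play Center with probability p. Expected payoff against Fortify: (-3)p + 10(1−p) = −13p + 10; against Screen: 0p + (-3)(1−p) = 3p − 3.
Setting these equal: −13p + 10 = 3p − 3 ⇒ −16p = -13 ⇒ p = 13/16, and the value is (-13)·(13/16) + 10 = -9/16.
For the defender: with q = P(Fortify), equating Center's and Right's payoffs gives −3q = 13q − 3 ⇒ q = 3/16.

13/16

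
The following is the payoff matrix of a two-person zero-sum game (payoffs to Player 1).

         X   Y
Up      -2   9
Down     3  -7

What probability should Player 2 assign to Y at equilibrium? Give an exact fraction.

Row minima: Up → -2, Down → -7; maximin = -2.
Column maxima: X → 3, Y → 9; minimax = 3.
-2 ≠ 3, so there is no saddle point; optimal play is mixed.
Let Player 1 play Up with probability p. Expected payoff against X: (-2)p + 3(1−p) = −5p + 3; against Y: 9p + (-7)(1−p) = 16p − 7.
Setting these equal: −5p + 3 = 16p − 7 ⇒ −21p = -10 ⇒ p = 10/21, and the value is (-5)·(10/21) + 3 = 13/21.
For Player 2: with q = P(X), equating Up's and Down's payoffs gives −11q + 9 = 10q − 7 ⇒ q = 16/21.

5/21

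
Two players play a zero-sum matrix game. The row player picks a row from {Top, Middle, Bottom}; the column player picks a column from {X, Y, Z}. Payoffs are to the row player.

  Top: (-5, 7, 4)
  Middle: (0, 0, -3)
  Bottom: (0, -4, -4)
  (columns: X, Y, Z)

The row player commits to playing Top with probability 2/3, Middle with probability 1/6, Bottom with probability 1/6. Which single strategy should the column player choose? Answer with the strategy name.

X

If the column player plays X, the row player's expected payoff is (2/3)·(-5) + (1/6)·0 + (1/6)·0 = -10/3.
If the column player plays Y, the row player's expected payoff is (2/3)·7 + (1/6)·0 + (1/6)·(-4) = 4.
If the column player plays Z, the row player's expected payoff is (2/3)·4 + (1/6)·(-3) + (1/6)·(-4) = 3/2.
The column player minimizes the row player's payoff; the smallest is -10/3, so the best response is X.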